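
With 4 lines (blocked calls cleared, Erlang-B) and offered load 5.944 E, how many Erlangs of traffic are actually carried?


B(4,5.944) = 0.465962 (Erlang-B)
Carried load = a(1 − B) = 5.944·(1 − 0.465962) = 5.944·0.534038 = 3.1743 E

Final: 3.1743 Erlangs


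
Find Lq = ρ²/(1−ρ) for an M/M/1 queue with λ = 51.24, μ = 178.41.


ρ = 51.24/178.41 = 0.2872
Lq = ρ²/(1−ρ) = 0.08249/0.7128 = 0.1157

Final: 0.1157


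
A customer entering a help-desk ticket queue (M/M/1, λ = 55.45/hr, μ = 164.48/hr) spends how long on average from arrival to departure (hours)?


W = 1/(μ−λ) = 1/(164.48 − 55.45) = 1/109.03 = 0.009172 hr

Final: 0.009172 hr


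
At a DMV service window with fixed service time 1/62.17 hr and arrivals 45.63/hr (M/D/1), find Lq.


ρ = 45.63/62.17 = 0.7340
M/D/1: Lq = ρ²/(2(1−ρ)) = 0.5387/(2·0.2660) = 1.01241

Final: 1.01241


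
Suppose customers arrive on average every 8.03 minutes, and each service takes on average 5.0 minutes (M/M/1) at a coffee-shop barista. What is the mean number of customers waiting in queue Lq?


λ = 60/8.03 = 7.4720 /hr
μ = 60/5.0 = 12.0000 /hr
ρ = λ/μ = 7.4720/12.0000 = 0.6227
Lq = ρ²/(1−ρ) = 0.3877/0.3773 = 1.0275

Final: 1.0275


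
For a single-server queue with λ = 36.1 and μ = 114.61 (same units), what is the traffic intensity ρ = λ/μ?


ρ = λ/μ = 36.1/114.61 = 0.3150

Final: 0.3150


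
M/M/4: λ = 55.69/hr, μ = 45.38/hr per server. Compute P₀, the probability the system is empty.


a = λ/μ = 55.69/45.38 = 1.2272; ρ = a/c = 0.3068
Σ_{k=0}^{3} a^k/k! (terms k=0..3) = 1.00000 + 1.22719 + 0.75300 + 0.30803 = 3.28822
Tail: a^4/(4!(1−ρ)) = 2.26804/(24·0.6932) = 0.13633
P₀ = 1/(3.28822 + 0.13633) = 1/3.42455 = 0.292010

Final: 0.292010


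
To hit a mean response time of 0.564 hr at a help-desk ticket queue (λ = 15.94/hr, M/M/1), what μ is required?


W = 1/(μ−λ) ⇒ μ − λ = 1/W = 1/0.564 = 1.7730
μ = λ + 1/W = 15.94 + 1.7730 = 17.7130 per hr

Final: 17.7130 /hr


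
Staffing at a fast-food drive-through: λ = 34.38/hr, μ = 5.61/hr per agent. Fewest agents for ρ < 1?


Stability requires cμ > λ ⇔ c > λ/μ.
λ/μ = 34.38/5.61 = 6.1283
Minimum integer c = ⌊6.1283⌋ + 1 = 7
Check: 7·5.61 = 39.27 > 34.38, while 6·5.61 = 33.66 ≤ 34.38

Final: 7 servers


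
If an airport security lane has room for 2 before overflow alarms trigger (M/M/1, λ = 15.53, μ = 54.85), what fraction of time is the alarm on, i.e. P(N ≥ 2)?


ρ = 15.53/54.85 = 0.2831
P(N ≥ n) = ρ^n = 0.2831^2 = 0.080166

Final: 0.080166


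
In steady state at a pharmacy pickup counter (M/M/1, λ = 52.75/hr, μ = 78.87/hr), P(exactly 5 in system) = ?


ρ = 52.75/78.87 = 0.6688
P_n = (1−ρ)·ρ^n = (1 − 0.6688)·0.6688^5 = 0.3312·0.133830 = 0.044321

Final: 0.044321


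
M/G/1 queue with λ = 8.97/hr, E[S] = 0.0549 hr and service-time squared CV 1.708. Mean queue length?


ρ = λ·E[S] = 8.97·0.0549 = 0.4925
Lq = ρ²(1+C_s²)/(2(1−ρ)) = 0.2425·(1+1.708)/(2·0.5075)
= 0.2425·2.7080/1.0151 = 0.64695

Final: 0.64695


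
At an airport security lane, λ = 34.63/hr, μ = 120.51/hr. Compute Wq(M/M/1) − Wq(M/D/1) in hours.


ρ = 34.63/120.51 = 0.2874
Wq(M/M/1) = ρ/(μ−λ) = 0.2874/85.88 = 0.003346 hr
Wq(M/D/1) = ρ/(2(μ−λ)) = 0.001673 hr
Savings = 0.003346 − 0.001673 = 0.001673 hr

Final: 0.001673 hr


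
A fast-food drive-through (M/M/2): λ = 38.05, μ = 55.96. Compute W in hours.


a = 0.6799; ρ = 0.3400; P₀ = 0.492565
Lq = P₀·a^c·ρ/(c!(1−ρ)²) = 0.08886
Wq = Lq/λ = 0.08886/38.05 = 0.002335 hr
W = Wq + 1/μ = 0.002335 + 0.01787 = 0.02021 hr

Final: 0.02021 hr


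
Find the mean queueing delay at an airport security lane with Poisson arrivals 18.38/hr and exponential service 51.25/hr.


ρ = 18.38/51.25 = 0.3586
Wq = ρ/(μ−λ) = 0.3586/(51.25 − 18.38) = 0.3586/32.87 = 0.01091 hr

Final: 0.01091 hr


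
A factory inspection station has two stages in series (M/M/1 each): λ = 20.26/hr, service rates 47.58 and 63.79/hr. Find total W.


Each node sees arrival rate λ = 20.26/hr (tandem ⇒ throughput preserved).
W₁ = 1/(μ₁−λ) = 1/(47.58−20.26) = 0.03660 hr
W₂ = 1/(μ₂−λ) = 1/(63.79−20.26) = 0.02297 hr
W_total = W₁ + W₂ = 0.03660 + 0.02297 = 0.05958 hr

Final: 0.05958 hr


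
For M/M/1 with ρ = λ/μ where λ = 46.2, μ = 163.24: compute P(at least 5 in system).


ρ = 46.2/163.24 = 0.2830
P(N ≥ n) = ρ^n = 0.2830^5 = 0.001816

Final: 0.001816


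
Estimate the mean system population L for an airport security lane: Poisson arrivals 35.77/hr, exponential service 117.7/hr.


ρ = λ/μ = 35.77/117.7 = 0.3039
L = ρ/(1−ρ) = 0.3039/(1 − 0.3039) = 0.3039/0.6961 = 0.4366

Final: 0.4366


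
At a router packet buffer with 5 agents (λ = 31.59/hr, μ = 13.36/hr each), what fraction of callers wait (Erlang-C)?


a = λ/μ = 2.3645; ρ = a/5 = 0.4729
P₀ = 0.092299 (from M/M/c formula)
C(c,a) = [a^c/(c!(1−ρ))]·P₀ = [73.91215/(120·0.5271)]·0.092299
= 1.16854·0.092299 = 0.107856

Final: 0.107856


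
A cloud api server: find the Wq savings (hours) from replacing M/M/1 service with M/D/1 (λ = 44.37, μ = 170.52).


ρ = 44.37/170.52 = 0.2602
Wq(M/M/1) = ρ/(μ−λ) = 0.2602/126.15 = 0.002063 hr
Wq(M/D/1) = ρ/(2(μ−λ)) = 0.001031 hr
Savings = 0.002063 − 0.001031 = 0.001031 hr

Final: 0.001031 hr


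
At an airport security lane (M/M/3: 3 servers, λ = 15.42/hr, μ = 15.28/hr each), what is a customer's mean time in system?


a = 1.0092; ρ = 0.3364; P₀ = 0.360168
Lq = P₀·a^c·ρ/(c!(1−ρ)²) = 0.04712
Wq = Lq/λ = 0.04712/15.42 = 0.003056 hr
W = Wq + 1/μ = 0.003056 + 0.06545 = 0.06850 hr

Final: 0.06850 hr


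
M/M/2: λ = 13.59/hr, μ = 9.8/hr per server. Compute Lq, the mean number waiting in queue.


a = λ/μ = 1.3867; ρ = a/2 = 0.6934
P₀ = 0.181079
Lq = P₀·a^c·ρ / (c!·(1−ρ)²) = 0.181079·1.92303·0.6934/(2·0.09402)
= 1.28396

Final: 1.28396


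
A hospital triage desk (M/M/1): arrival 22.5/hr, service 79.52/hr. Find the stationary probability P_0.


ρ = 22.5/79.52 = 0.2829
P_n = (1−ρ)·ρ^n = (1 − 0.2829)·0.2829^0 = 0.7171·1.000000 = 0.717052

Final: 0.717052


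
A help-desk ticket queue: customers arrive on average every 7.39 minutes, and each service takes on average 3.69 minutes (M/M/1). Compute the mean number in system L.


λ = 60/7.39 = 8.1191 /hr
μ = 60/3.69 = 16.2602 /hr
ρ = λ/μ = 8.1191/16.2602 = 0.4993
L = ρ/(1−ρ) = 0.4993/0.5007 = 0.9973

Final: 0.9973


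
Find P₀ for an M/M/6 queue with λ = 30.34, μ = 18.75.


a = λ/μ = 30.34/18.75 = 1.6181; ρ = a/c = 0.2697
Σ_{k=0}^{5} a^k/k! (terms k=0..5) = 1.00000 + 1.61813 + 1.30918 + 0.70614 + 0.28566 + 0.09245 = 5.01156
Tail: a^6/(6!(1−ρ)) = 17.95088/(720·0.7303) = 0.03414
P₀ = 1/(5.01156 + 0.03414) = 1/5.04570 = 0.198189

Final: 0.198189


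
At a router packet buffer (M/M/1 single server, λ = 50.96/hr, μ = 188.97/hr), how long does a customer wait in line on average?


ρ = 50.96/188.97 = 0.2697
Wq = ρ/(μ−λ) = 0.2697/(188.97 − 50.96) = 0.2697/138.01 = 0.001954 hr

Final: 0.001954 hr


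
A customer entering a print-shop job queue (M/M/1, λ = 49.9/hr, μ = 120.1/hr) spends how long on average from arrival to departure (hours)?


W = 1/(μ−λ) = 1/(120.1 − 49.9) = 1/70.20 = 0.01425 hr

Final: 0.01425 hr


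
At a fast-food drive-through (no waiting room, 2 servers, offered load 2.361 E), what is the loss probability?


B(c,a) = (a^c/c!) / Σ_{k=0}^{c} a^k/k!
a^2/2! = 2.787161
Σ terms (k=0..2): 1.00000 + 2.36100 + 2.78716 = 6.148161
B = 2.787161/6.148161 = 0.453332

Final: 0.453332


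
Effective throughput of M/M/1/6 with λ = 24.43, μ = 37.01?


ρ = 0.6601; P_K = (1−ρ)ρ^6/(1−ρ^7) = 0.029742
λ_eff = λ(1 − P_K) = 24.43·(1 − 0.029742) = 24.43·0.970258 = 23.7034 /hr

Final: 23.7034 /hr


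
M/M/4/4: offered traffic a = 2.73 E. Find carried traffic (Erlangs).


B(4,2.73) = 0.175841 (Erlang-B)
Carried load = a(1 − B) = 2.73·(1 − 0.175841) = 2.73·0.824159 = 2.2500 E

Final: 2.2500 Erlangs


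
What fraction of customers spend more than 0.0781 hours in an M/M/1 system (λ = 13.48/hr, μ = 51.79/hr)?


W ~ Exponential(μ−λ) for M/M/1.
μ − λ = 51.79 − 13.48 = 38.3100
P(W > t) = e^{−(μ−λ)t} = e^{−2.9920} = 0.050186

Final: 0.050186


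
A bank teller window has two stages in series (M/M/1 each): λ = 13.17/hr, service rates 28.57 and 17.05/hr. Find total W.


Each node sees arrival rate λ = 13.17/hr (tandem ⇒ throughput preserved).
W₁ = 1/(μ₁−λ) = 1/(28.57−13.17) = 0.06494 hr
W₂ = 1/(μ₂−λ) = 1/(17.05−13.17) = 0.25773 hr
W_total = W₁ + W₂ = 0.06494 + 0.25773 = 0.32267 hr

Final: 0.32267 hr


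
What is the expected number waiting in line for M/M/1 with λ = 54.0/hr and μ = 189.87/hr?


ρ = 54.0/189.87 = 0.2844
Lq = ρ²/(1−ρ) = 0.08089/0.7156 = 0.1130

Final: 0.1130


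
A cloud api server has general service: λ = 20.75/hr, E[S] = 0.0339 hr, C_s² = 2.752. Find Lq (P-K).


ρ = λ·E[S] = 20.75·0.0339 = 0.7034
Lq = ρ²(1+C_s²)/(2(1−ρ)) = 0.4948·(1+2.752)/(2·0.2966)
= 0.4948·3.7520/0.5932 = 3.12992

Final: 3.12992


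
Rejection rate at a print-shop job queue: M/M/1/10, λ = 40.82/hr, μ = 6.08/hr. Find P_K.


ρ = λ/μ = 40.82/6.08 = 6.7138
P_K = (1−ρ)ρ^K/(1−ρ^(K+1)) = (-5.7138·186077649.322330)/(1 − 1249291060.088406)
= -1063213410.766076/-1249291059.088406 = 0.851053

Final: 0.851053


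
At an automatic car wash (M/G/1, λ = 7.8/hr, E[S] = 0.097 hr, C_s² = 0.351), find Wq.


ρ = λ·E[S] = 7.8·0.097 = 0.7566
E[S²] = E[S]²(1+C_s²) = 0.097²·(1+0.351) = 0.012712
Wq = λ·E[S²]/(2(1−ρ)) = 7.8·0.012712/(2·0.2434) = 0.20368 hr

Final: 0.20368 hr


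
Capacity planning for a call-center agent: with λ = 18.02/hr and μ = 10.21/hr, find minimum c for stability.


Stability requires cμ > λ ⇔ c > λ/μ.
λ/μ = 18.02/10.21 = 1.7649
Minimum integer c = ⌊1.7649⌋ + 1 = 2
Check: 2·10.21 = 20.42 > 18.02, while 1·10.21 = 10.21 ≤ 18.02

Final: 2 servers


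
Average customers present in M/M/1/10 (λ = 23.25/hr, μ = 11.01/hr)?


ρ = 23.25/11.01 = 2.1117
L = ρ[1 − (K+1)ρ^K + Kρ^(K+1)] / [(1−ρ)(1−ρ^(K+1))]
Numerator: 2.1117·(1 − 11·1763.422519 + 10·3723.848644) = 37676.907402
Denominator: (-1.1117)·(-3722.848644) = 4138.752716
L = 37676.907402/4138.752716 = 9.1034

Final: 9.1034


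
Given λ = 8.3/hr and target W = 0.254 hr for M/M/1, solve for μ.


W = 1/(μ−λ) ⇒ μ − λ = 1/W = 1/0.254 = 3.9370
μ = λ + 1/W = 8.3 + 3.9370 = 12.2370 per hr

Final: 12.2370 /hr


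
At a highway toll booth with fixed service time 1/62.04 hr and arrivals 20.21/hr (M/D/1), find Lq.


ρ = 20.21/62.04 = 0.3258
M/D/1: Lq = ρ²/(2(1−ρ)) = 0.1061/(2·0.6742) = 0.07869

Final: 0.07869


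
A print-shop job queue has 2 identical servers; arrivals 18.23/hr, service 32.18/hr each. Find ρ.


ρ = λ/(cμ) = 18.23/(2·32.18) = 18.23/64.36 = 0.2833

Final: 0.2833


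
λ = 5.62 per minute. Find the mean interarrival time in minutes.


Mean interarrival time = 1/λ = 1/5.62 minute = 0.17794 minute
In minutes: 0.17794 × 1 = 0.1779 min

Final: 0.1779 min


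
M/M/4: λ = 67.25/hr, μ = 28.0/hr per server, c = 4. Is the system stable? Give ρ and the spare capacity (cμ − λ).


Total capacity cμ = 4·28.0 = 112.00/hr
ρ = λ/(cμ) = 67.25/112.00 = 0.6004
Stable ⇔ ρ < 1: YES
Spare capacity = cμ − λ = 112.00 − 67.25 = 44.75/hr

Final: ρ = 0.6004; stable; margin = 44.75/hr


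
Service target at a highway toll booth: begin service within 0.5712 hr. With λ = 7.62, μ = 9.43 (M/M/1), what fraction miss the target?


ρ = 7.62/9.43 = 0.8081
P(Wq > t) = ρ·e^{−(μ−λ)t} = 0.8081·e^{−1.0339}
= 0.8081·0.355627 = 0.287368

Final: 0.287368


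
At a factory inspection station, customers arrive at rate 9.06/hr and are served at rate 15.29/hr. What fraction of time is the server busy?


ρ = λ/μ = 9.06/15.29 = 0.5925

Final: 0.5925


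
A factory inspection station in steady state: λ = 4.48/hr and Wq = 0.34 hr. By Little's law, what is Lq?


Lq = λWq = 4.48·0.34 = 1.5232

Final: 1.5232


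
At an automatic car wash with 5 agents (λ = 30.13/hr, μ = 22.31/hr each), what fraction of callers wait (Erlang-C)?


a = λ/μ = 1.3505; ρ = a/5 = 0.2701
P₀ = 0.258873 (from M/M/c formula)
C(c,a) = [a^c/(c!(1−ρ))]·P₀ = [4.49260/(120·0.7299)]·0.258873
= 0.05129·0.258873 = 0.013278

Final: 0.013278


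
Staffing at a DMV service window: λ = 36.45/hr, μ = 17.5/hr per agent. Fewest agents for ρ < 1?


Stability requires cμ > λ ⇔ c > λ/μ.
λ/μ = 36.45/17.5 = 2.0829
Minimum integer c = ⌊2.0829⌋ + 1 = 3
Check: 3·17.5 = 52.50 > 36.45, while 2·17.5 = 35.00 ≤ 36.45

Final: 3 servers


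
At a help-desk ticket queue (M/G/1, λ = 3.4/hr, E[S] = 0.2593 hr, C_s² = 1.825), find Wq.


ρ = λ·E[S] = 3.4·0.2593 = 0.8816
E[S²] = E[S]²(1+C_s²) = 0.2593²·(1+1.825) = 0.189943
Wq = λ·E[S²]/(2(1−ρ)) = 3.4·0.189943/(2·0.1184) = 2.72768 hr

Final: 2.72768 hr


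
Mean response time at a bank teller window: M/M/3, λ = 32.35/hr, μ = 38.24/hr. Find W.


a = 0.8460; ρ = 0.2820; P₀ = 0.426559
Lq = P₀·a^c·ρ/(c!(1−ρ)²) = 0.02354
Wq = Lq/λ = 0.02354/32.35 = 0.0007278 hr
W = Wq + 1/μ = 0.0007278 + 0.02615 = 0.02688 hr

Final: 0.02688 hr


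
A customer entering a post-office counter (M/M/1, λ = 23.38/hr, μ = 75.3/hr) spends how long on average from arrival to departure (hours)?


W = 1/(μ−λ) = 1/(75.3 − 23.38) = 1/51.92 = 0.01926 hr

Final: 0.01926 hr


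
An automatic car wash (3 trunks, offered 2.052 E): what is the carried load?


B(3,2.052) = 0.218277 (Erlang-B)
Carried load = a(1 − B) = 2.052·(1 − 0.218277) = 2.052·0.781723 = 1.6041 E

Final: 1.6041 Erlangs


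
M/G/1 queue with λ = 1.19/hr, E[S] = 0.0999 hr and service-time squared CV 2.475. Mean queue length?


ρ = λ·E[S] = 1.19·0.0999 = 0.1189
Lq = ρ²(1+C_s²)/(2(1−ρ)) = 0.01413·(1+2.475)/(2·0.8811)
= 0.01413·3.4750/1.7622 = 0.02787

Final: 0.02787


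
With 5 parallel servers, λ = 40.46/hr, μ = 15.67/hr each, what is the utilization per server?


ρ = λ/(cμ) = 40.46/(5·15.67) = 40.46/78.35 = 0.5164

Final: 0.5164


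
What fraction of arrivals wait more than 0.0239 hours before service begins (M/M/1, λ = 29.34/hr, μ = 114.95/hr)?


ρ = 29.34/114.95 = 0.2552
P(Wq > t) = ρ·e^{−(μ−λ)t} = 0.2552·e^{−2.0461}
= 0.2552·0.129241 = 0.032988

Final: 0.032988


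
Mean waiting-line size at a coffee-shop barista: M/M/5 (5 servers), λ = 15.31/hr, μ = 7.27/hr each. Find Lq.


a = λ/μ = 2.1059; ρ = a/5 = 0.4212
P₀ = 0.120544
Lq = P₀·a^c·ρ / (c!·(1−ρ)²) = 0.120544·41.41941·0.4212/(120·0.33503)
= 0.05231

Final: 0.05231


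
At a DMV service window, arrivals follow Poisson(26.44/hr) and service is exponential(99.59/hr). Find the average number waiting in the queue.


ρ = 26.44/99.59 = 0.2655
Lq = ρ²/(1−ρ) = 0.07048/0.7345 = 0.09596

Final: 0.09596


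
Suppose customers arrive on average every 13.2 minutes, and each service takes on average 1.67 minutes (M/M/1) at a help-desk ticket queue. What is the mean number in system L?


λ = 60/13.2 = 4.5455 /hr
μ = 60/1.67 = 35.9281 /hr
ρ = λ/μ = 4.5455/35.9281 = 0.1265
L = ρ/(1−ρ) = 0.1265/0.8735 = 0.1448

Final: 0.1448


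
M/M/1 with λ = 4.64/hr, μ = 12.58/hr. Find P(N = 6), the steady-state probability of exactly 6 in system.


ρ = 4.64/12.58 = 0.3688
P_n = (1−ρ)·ρ^n = (1 − 0.3688)·0.3688^6 = 0.6312·0.002518 = 0.001589

Final: 0.001589


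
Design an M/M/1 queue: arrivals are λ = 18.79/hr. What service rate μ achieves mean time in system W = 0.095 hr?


W = 1/(μ−λ) ⇒ μ − λ = 1/W = 1/0.095 = 10.5263
μ = λ + 1/W = 18.79 + 10.5263 = 29.3163 per hr

Final: 29.3163 /hr


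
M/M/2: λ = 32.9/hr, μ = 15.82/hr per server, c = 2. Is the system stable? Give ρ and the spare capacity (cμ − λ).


Total capacity cμ = 2·15.82 = 31.64/hr
ρ = λ/(cμ) = 32.9/31.64 = 1.0398
Stable ⇔ ρ < 1: NO
Spare capacity = cμ − λ = 31.64 − 32.9 = -1.26/hr

Final: ρ = 1.0398; unstable; margin = -1.26/hr


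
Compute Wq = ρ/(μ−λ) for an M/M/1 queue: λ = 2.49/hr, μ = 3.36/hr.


ρ = 2.49/3.36 = 0.7411
Wq = ρ/(μ−λ) = 0.7411/(3.36 − 2.49) = 0.7411/0.8700 = 0.8518 hr

Final: 0.8518 hr


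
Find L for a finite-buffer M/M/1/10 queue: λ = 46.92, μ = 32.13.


ρ = 46.92/32.13 = 1.4603
L = ρ[1 − (K+1)ρ^K + Kρ^(K+1)] / [(1−ρ)(1−ρ^(K+1))]
Numerator: 1.4603·(1 − 11·44.103472 + 10·64.405070) = 233.523030
Denominator: (-0.4603)·(-63.405070) = 29.186461
L = 233.523030/29.186461 = 8.0011

Final: 8.0011


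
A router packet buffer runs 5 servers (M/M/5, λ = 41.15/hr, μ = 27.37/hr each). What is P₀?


a = λ/μ = 41.15/27.37 = 1.5035; ρ = a/c = 0.3007
Σ_{k=0}^{4} a^k/k! (terms k=0..4) = 1.00000 + 1.50347 + 1.13021 + 0.56641 + 0.21290 = 4.41299
Tail: a^5/(5!(1−ρ)) = 7.68202/(120·0.6993) = 0.09154
P₀ = 1/(4.41299 + 0.09154) = 1/4.50454 = 0.221998

Final: 0.221998


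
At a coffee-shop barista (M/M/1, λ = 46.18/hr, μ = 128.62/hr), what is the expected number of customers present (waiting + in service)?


ρ = λ/μ = 46.18/128.62 = 0.3590
L = ρ/(1−ρ) = 0.3590/(1 − 0.3590) = 0.3590/0.6410 = 0.5602

Final: 0.5602


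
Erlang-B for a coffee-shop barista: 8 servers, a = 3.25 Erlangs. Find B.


B(c,a) = (a^c/c!) / Σ_{k=0}^{c} a^k/k!
a^8/8! = 0.308707
Σ terms (k=0..8): 1.00000 + 3.25000 + 5.28125 + 5.72135 + 4.64860 + 3.02159 + 1.63669 + 0.75989 + 0.30871 = 25.628090
B = 0.308707/25.628090 = 0.012046

Final: 0.012046


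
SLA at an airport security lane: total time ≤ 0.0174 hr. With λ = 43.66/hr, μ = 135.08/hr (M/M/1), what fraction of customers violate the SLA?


W ~ Exponential(μ−λ) for M/M/1.
μ − λ = 135.08 − 43.66 = 91.4200
P(W > t) = e^{−(μ−λ)t} = e^{−1.5907} = 0.203781

Final: 0.203781


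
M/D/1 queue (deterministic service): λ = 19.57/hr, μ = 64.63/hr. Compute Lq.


ρ = 19.57/64.63 = 0.3028
M/D/1: Lq = ρ²/(2(1−ρ)) = 0.09169/(2·0.6972) = 0.06575

Final: 0.06575


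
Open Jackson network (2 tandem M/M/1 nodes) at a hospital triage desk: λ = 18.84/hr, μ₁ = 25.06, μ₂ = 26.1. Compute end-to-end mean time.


Each node sees arrival rate λ = 18.84/hr (tandem ⇒ throughput preserved).
W₁ = 1/(μ₁−λ) = 1/(25.06−18.84) = 0.16077 hr
W₂ = 1/(μ₂−λ) = 1/(26.1−18.84) = 0.13774 hr
W_total = W₁ + W₂ = 0.16077 + 0.13774 = 0.29851 hr

Final: 0.29851 hr


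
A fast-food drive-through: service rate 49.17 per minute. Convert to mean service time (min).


Mean service time = 1/μ = 1/49.17 minute = 0.02034 minute
In minutes: 0.02034 × 1 = 0.02034 min

Final: 0.02034 min


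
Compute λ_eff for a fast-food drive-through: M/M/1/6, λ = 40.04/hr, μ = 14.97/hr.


ρ = 2.6747; P_K = (1−ρ)ρ^6/(1−ρ^7) = 0.626764
λ_eff = λ(1 − P_K) = 40.04·(1 − 0.626764) = 40.04·0.373236 = 14.9444 /hr

Final: 14.9444 /hr


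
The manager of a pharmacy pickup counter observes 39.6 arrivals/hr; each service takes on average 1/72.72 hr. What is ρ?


ρ = λ/μ = 39.6/72.72 = 0.5446

Final: 0.5446


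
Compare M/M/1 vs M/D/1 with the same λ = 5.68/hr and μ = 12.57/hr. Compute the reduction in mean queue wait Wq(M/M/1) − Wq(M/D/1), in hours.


ρ = 5.68/12.57 = 0.4519
Wq(M/M/1) = ρ/(μ−λ) = 0.4519/6.89 = 0.06558 hr
Wq(M/D/1) = ρ/(2(μ−λ)) = 0.03279 hr
Savings = 0.06558 − 0.03279 = 0.03279 hr

Final: 0.03279 hr


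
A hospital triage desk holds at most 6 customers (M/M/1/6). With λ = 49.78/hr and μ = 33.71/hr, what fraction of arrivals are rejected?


ρ = λ/μ = 49.78/33.71 = 1.4767
P_K = (1−ρ)ρ^K/(1−ρ^(K+1)) = (-0.4767·10.369954)/(1 − 15.313448)
= -4.943493/-14.313448 = 0.345374

Final: 0.345374


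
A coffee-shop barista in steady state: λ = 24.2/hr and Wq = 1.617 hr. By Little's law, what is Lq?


Lq = λWq = 24.2·1.617 = 39.1314

Final: 39.1314


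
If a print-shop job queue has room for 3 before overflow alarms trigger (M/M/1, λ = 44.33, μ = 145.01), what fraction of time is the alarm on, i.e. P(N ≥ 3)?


ρ = 44.33/145.01 = 0.3057
P(N ≥ n) = ρ^n = 0.3057^3 = 0.028569

Final: 0.028569


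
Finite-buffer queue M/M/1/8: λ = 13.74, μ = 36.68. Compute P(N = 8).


ρ = λ/μ = 13.74/36.68 = 0.3746
P_K = (1−ρ)ρ^K/(1−ρ^(K+1)) = (0.6254·0.0003877)/(1 − 0.0001452)
= 0.0002425/0.999855 = 0.0002425

Final: 0.0002425


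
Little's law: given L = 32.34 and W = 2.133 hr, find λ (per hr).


λ = L/W = 32.34/2.133 = 15.1617 /hr

Final: 15.1617 /hr


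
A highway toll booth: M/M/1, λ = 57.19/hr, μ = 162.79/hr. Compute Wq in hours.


ρ = 57.19/162.79 = 0.3513
Wq = ρ/(μ−λ) = 0.3513/(162.79 − 57.19) = 0.3513/105.60 = 0.003327 hr

Final: 0.003327 hr


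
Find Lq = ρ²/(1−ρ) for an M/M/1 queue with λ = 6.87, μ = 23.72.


ρ = 6.87/23.72 = 0.2896
Lq = ρ²/(1−ρ) = 0.08388/0.7104 = 0.1181

Final: 0.1181


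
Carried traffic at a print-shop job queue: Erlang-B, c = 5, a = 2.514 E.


B(5,2.514) = 0.070778 (Erlang-B)
Carried load = a(1 − B) = 2.514·(1 − 0.070778) = 2.514·0.929222 = 2.3361 E

Final: 2.3361 Erlangs


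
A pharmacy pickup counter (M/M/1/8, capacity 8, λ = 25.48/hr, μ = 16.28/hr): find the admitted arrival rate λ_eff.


ρ = 1.5651; P_K = (1−ρ)ρ^8/(1−ρ^9) = 0.367591
λ_eff = λ(1 − P_K) = 25.48·(1 − 0.367591) = 25.48·0.632409 = 16.1138 /hr

Final: 16.1138 /hr


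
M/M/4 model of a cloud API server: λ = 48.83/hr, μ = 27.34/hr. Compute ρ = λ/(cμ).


ρ = λ/(cμ) = 48.83/(4·27.34) = 48.83/109.36 = 0.4465

Final: 0.4465


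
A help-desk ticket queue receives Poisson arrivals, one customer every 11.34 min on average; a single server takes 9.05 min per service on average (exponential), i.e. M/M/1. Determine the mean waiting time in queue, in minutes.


λ = 60/11.34 = 5.2910 /hr
μ = 60/9.05 = 6.6298 /hr
ρ = λ/μ = 5.2910/6.6298 = 0.7981
Wq = ρ/(μ−λ) = 0.7981/(6.6298−5.2910) = 0.59609 hr
In minutes: 0.59609·60 = 35.765 min

Final: 35.765 min


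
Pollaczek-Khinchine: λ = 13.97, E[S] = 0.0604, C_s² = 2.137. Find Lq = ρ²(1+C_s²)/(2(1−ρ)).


ρ = λ·E[S] = 13.97·0.0604 = 0.8438
Lq = ρ²(1+C_s²)/(2(1−ρ)) = 0.7120·(1+2.137)/(2·0.1562)
= 0.7120·3.1370/0.3124 = 7.14886

Final: 7.14886


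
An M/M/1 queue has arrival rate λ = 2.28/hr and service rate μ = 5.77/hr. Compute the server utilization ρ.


ρ = λ/μ = 2.28/5.77 = 0.3951

Final: 0.3951


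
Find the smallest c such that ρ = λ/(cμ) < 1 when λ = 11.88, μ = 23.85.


Stability requires cμ > λ ⇔ c > λ/μ.
λ/μ = 11.88/23.85 = 0.4981
Minimum integer c = ⌊0.4981⌋ + 1 = 1
Check: 1·23.85 = 23.85 > 11.88, while 0·23.85 = 0.00 ≤ 11.88

Final: 1 servers


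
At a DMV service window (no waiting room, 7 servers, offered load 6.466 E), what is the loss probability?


B(c,a) = (a^c/c!) / Σ_{k=0}^{c} a^k/k!
a^7/7! = 93.760381
Σ terms (k=0..7): 1.00000 + 6.46600 + 20.90458 + 45.05633 + 72.83356 + 94.18836 + 101.50366 + 93.76038 = 435.712882
B = 93.760381/435.712882 = 0.215188

Final: 0.215188


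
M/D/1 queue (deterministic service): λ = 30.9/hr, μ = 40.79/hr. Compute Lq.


ρ = 30.9/40.79 = 0.7575
M/D/1: Lq = ρ²/(2(1−ρ)) = 0.5739/(2·0.2425) = 1.18341

Final: 1.18341


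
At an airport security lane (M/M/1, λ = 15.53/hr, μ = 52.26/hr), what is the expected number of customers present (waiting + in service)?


ρ = λ/μ = 15.53/52.26 = 0.2972
L = ρ/(1−ρ) = 0.2972/(1 − 0.2972) = 0.2972/0.7028 = 0.4228

Final: 0.4228


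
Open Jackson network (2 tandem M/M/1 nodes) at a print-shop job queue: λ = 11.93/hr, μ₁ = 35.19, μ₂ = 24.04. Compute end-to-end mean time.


Each node sees arrival rate λ = 11.93/hr (tandem ⇒ throughput preserved).
W₁ = 1/(μ₁−λ) = 1/(35.19−11.93) = 0.04299 hr
W₂ = 1/(μ₂−λ) = 1/(24.04−11.93) = 0.08258 hr
W_total = W₁ + W₂ = 0.04299 + 0.08258 = 0.12557 hr

Final: 0.12557 hr


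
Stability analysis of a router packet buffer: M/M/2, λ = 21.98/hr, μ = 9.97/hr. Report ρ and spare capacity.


Total capacity cμ = 2·9.97 = 19.94/hr
ρ = λ/(cμ) = 21.98/19.94 = 1.1023
Stable ⇔ ρ < 1: NO
Spare capacity = cμ − λ = 19.94 − 21.98 = -2.04/hr

Final: ρ = 1.1023; unstable; margin = -2.04/hr


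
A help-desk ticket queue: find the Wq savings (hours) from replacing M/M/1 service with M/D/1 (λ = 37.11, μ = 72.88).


ρ = 37.11/72.88 = 0.5092
Wq(M/M/1) = ρ/(μ−λ) = 0.5092/35.77 = 0.01424 hr
Wq(M/D/1) = ρ/(2(μ−λ)) = 0.007118 hr
Savings = 0.01424 − 0.007118 = 0.007118 hr

Final: 0.007118 hr


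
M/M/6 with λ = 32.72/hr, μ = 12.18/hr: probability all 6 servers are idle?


a = λ/μ = 32.72/12.18 = 2.6864; ρ = a/c = 0.4477
Σ_{k=0}^{5} a^k/k! (terms k=0..5) = 1.00000 + 2.68637 + 3.60829 + 3.23107 + 2.16997 + 1.16587 = 13.86157
Tail: a^6/(6!(1−ρ)) = 375.83398/(720·0.5523) = 0.94517
P₀ = 1/(13.86157 + 0.94517) = 1/14.80674 = 0.067537

Final: 0.067537


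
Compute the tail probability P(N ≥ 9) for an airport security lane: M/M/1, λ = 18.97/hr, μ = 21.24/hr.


ρ = 18.97/21.24 = 0.8931
P(N ≥ n) = ρ^n = 0.8931^9 = 0.361589

Final: 0.361589


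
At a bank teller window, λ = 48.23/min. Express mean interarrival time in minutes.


Mean interarrival time = 1/λ = 1/48.23 minute = 0.02073 minute
In minutes: 0.02073 × 1 = 0.02073 min

Final: 0.02073 min


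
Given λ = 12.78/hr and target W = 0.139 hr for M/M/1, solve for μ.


W = 1/(μ−λ) ⇒ μ − λ = 1/W = 1/0.139 = 7.1942
μ = λ + 1/W = 12.78 + 7.1942 = 19.9742 per hr

Final: 19.9742 /hr


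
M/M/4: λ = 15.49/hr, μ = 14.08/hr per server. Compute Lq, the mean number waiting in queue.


a = λ/μ = 1.1001; ρ = a/4 = 0.2750
P₀ = 0.332070
Lq = P₀·a^c·ρ / (c!·(1−ρ)²) = 0.332070·1.46486·0.2750/(24·0.52557)
= 0.01061

Final: 0.01061


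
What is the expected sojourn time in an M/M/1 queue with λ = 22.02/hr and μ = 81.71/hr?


W = 1/(μ−λ) = 1/(81.71 − 22.02) = 1/59.69 = 0.01675 hr

Final: 0.01675 hr


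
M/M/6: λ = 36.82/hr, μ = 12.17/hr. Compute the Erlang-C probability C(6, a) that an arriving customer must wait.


a = λ/μ = 3.0255; ρ = a/6 = 0.5042
P₀ = 0.047687 (from M/M/c formula)
C(c,a) = [a^c/(c!(1−ρ))]·P₀ = [766.93620/(720·0.4958)]·0.047687
= 2.14862·0.047687 = 0.102462

Final: 0.102462


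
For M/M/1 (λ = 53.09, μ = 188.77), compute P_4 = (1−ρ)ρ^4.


ρ = 53.09/188.77 = 0.2812
P_n = (1−ρ)·ρ^n = (1 − 0.2812)·0.2812^4 = 0.7188·0.006256 = 0.004497

Final: 0.004497


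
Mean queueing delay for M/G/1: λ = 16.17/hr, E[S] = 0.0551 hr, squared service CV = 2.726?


ρ = λ·E[S] = 16.17·0.0551 = 0.8910
E[S²] = E[S]²(1+C_s²) = 0.0551²·(1+2.726) = 0.011312
Wq = λ·E[S²]/(2(1−ρ)) = 16.17·0.011312/(2·0.1090) = 0.83882 hr

Final: 0.83882 hr


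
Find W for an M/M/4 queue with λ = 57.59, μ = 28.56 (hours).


a = 2.0165; ρ = 0.5041; P₀ = 0.128119
Lq = P₀·a^c·ρ/(c!(1−ρ)²) = 0.18094
Wq = Lq/λ = 0.18094/57.59 = 0.003142 hr
W = Wq + 1/μ = 0.003142 + 0.03501 = 0.03816 hr

Final: 0.03816 hr


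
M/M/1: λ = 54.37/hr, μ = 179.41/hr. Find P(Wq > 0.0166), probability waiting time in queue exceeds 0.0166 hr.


ρ = 54.37/179.41 = 0.3030
P(Wq > t) = ρ·e^{−(μ−λ)t} = 0.3030·e^{−2.0757}
= 0.3030·0.125473 = 0.038024

Final: 0.038024


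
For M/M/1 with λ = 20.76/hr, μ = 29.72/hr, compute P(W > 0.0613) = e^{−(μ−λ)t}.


W ~ Exponential(μ−λ) for M/M/1.
μ − λ = 29.72 − 20.76 = 8.9600
P(W > t) = e^{−(μ−λ)t} = e^{−0.5492} = 0.577384

Final: 0.577384


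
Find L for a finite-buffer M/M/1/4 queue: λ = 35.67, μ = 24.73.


ρ = 35.67/24.73 = 1.4424
L = ρ[1 − (K+1)ρ^K + Kρ^(K+1)] / [(1−ρ)(1−ρ^(K+1))]
Numerator: 1.4424·(1 − 5·4.328286 + 4·6.243023) = 6.246451
Denominator: (-0.4424)·(-5.243023) = 2.319397
L = 6.246451/2.319397 = 2.6931

Final: 2.6931


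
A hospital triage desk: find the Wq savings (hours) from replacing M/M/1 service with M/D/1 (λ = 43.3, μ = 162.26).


ρ = 43.3/162.26 = 0.2669
Wq(M/M/1) = ρ/(μ−λ) = 0.2669/118.96 = 0.002243 hr
Wq(M/D/1) = ρ/(2(μ−λ)) = 0.001122 hr
Savings = 0.002243 − 0.001122 = 0.001122 hr

Final: 0.001122 hr


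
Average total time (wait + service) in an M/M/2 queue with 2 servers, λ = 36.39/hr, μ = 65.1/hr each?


a = 0.5590; ρ = 0.2795; P₀ = 0.563119
Lq = P₀·a^c·ρ/(c!(1−ρ)²) = 0.04737
Wq = Lq/λ = 0.04737/36.39 = 0.001302 hr
W = Wq + 1/μ = 0.001302 + 0.01536 = 0.01666 hr

Final: 0.01666 hr


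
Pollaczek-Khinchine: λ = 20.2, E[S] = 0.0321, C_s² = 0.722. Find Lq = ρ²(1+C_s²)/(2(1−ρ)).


ρ = λ·E[S] = 20.2·0.0321 = 0.6484
Lq = ρ²(1+C_s²)/(2(1−ρ)) = 0.4204·(1+0.722)/(2·0.3516)
= 0.4204·1.7220/0.7032 = 1.02966

Final: 1.02966


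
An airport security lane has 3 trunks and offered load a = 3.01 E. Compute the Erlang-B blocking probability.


B(c,a) = (a^c/c!) / Σ_{k=0}^{c} a^k/k!
a^3/3! = 4.545150
Σ terms (k=0..3): 1.00000 + 3.01000 + 4.53005 + 4.54515 = 13.085200
B = 4.545150/13.085200 = 0.347350

Final: 0.347350


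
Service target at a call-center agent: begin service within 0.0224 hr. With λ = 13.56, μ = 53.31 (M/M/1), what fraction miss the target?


ρ = 13.56/53.31 = 0.2544
P(Wq > t) = ρ·e^{−(μ−λ)t} = 0.2544·e^{−0.8904}
= 0.2544·0.410492 = 0.104413

Final: 0.104413


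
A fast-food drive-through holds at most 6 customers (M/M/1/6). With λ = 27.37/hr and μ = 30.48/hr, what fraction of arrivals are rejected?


ρ = λ/μ = 27.37/30.48 = 0.8980
P_K = (1−ρ)ρ^K/(1−ρ^(K+1)) = (0.1020·0.524275)/(1 − 0.470781)
= 0.053494/0.529219 = 0.101081

Final: 0.101081


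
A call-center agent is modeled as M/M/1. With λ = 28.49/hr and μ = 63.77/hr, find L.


ρ = λ/μ = 28.49/63.77 = 0.4468
L = ρ/(1−ρ) = 0.4468/(1 − 0.4468) = 0.4468/0.5532 = 0.8075

Final: 0.8075


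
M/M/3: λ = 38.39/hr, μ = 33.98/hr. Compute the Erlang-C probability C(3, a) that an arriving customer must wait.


a = λ/μ = 1.1298; ρ = a/3 = 0.3766
P₀ = 0.317106 (from M/M/c formula)
C(c,a) = [a^c/(c!(1−ρ))]·P₀ = [1.44206/(6·0.6234)]·0.317106
= 0.38553·0.317106 = 0.122255

Final: 0.122255


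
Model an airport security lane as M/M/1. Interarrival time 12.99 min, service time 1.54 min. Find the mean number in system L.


λ = 60/12.99 = 4.6189 /hr
μ = 60/1.54 = 38.9610 /hr
ρ = λ/μ = 4.6189/38.9610 = 0.1186
L = ρ/(1−ρ) = 0.1186/0.8814 = 0.1345

Final: 0.1345


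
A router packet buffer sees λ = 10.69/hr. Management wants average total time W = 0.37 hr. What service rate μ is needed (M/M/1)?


W = 1/(μ−λ) ⇒ μ − λ = 1/W = 1/0.37 = 2.7027
μ = λ + 1/W = 10.69 + 2.7027 = 13.3927 per hr

Final: 13.3927 /hr


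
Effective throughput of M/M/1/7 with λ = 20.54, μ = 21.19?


ρ = 0.9693; P_K = (1−ρ)ρ^7/(1−ρ^8) = 0.111801
λ_eff = λ(1 − P_K) = 20.54·(1 − 0.111801) = 20.54·0.888199 = 18.2436 /hr

Final: 18.2436 /hr


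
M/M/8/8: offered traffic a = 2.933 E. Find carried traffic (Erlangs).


B(8,2.933) = 0.007255 (Erlang-B)
Carried load = a(1 − B) = 2.933·(1 − 0.007255) = 2.933·0.992745 = 2.9117 E

Final: 2.9117 Erlangs


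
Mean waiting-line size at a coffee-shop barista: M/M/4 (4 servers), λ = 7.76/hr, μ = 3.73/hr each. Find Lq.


a = λ/μ = 2.0804; ρ = a/4 = 0.5201
P₀ = 0.119449
Lq = P₀·a^c·ρ / (c!·(1−ρ)²) = 0.119449·18.73318·0.5201/(24·0.23030)
= 0.21057

Final: 0.21057


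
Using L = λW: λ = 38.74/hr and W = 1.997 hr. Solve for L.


L = λW = 38.74·1.997 = 77.3638

Final: 77.3638


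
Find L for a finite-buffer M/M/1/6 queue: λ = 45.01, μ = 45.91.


ρ = 45.01/45.91 = 0.9804
L = ρ[1 − (K+1)ρ^K + Kρ^(K+1)] / [(1−ρ)(1−ρ^(K+1))]
Numerator: 0.9804·(1 − 7·0.887995 + 6·0.870587) = 0.007410
Denominator: (0.01960)·(0.129413) = 0.002537
L = 0.007410/0.002537 = 2.9208

Final: 2.9208


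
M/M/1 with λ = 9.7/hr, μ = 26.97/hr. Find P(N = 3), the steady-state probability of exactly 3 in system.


ρ = 9.7/26.97 = 0.3597
P_n = (1−ρ)·ρ^n = (1 − 0.3597)·0.3597^3 = 0.6403·0.046523 = 0.029791

Final: 0.029791


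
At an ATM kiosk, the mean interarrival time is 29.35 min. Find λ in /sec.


λ = 1/(interarrival time) in consistent units.
1 second = 0.0166667 min, so λ = 0.0166667/29.35 = 0.0005679 per second

Final: 0.0005679 /sec


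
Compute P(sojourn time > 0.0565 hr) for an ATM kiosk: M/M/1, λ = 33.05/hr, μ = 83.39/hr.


W ~ Exponential(μ−λ) for M/M/1.
μ − λ = 83.39 − 33.05 = 50.3400
P(W > t) = e^{−(μ−λ)t} = e^{−2.8442} = 0.058180

Final: 0.058180


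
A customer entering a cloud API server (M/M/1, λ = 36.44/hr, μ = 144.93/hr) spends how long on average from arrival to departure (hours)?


W = 1/(μ−λ) = 1/(144.93 − 36.44) = 1/108.49 = 0.009217 hr

Final: 0.009217 hr


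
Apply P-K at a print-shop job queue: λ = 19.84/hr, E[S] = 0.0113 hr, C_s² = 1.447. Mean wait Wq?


ρ = λ·E[S] = 19.84·0.0113 = 0.2242
E[S²] = E[S]²(1+C_s²) = 0.0113²·(1+1.447) = 0.0003125
Wq = λ·E[S²]/(2(1−ρ)) = 19.84·0.0003125/(2·0.7758) = 0.003995 hr

Final: 0.003995 hr


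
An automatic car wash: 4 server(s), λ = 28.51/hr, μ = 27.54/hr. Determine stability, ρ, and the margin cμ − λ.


Total capacity cμ = 4·27.54 = 110.16/hr
ρ = λ/(cμ) = 28.51/110.16 = 0.2588
Stable ⇔ ρ < 1: YES
Spare capacity = cμ − λ = 110.16 − 28.51 = 81.65/hr

Final: ρ = 0.2588; stable; margin = 81.65/hr


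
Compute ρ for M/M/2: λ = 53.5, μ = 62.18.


ρ = λ/(cμ) = 53.5/(2·62.18) = 53.5/124.36 = 0.4302

Final: 0.4302


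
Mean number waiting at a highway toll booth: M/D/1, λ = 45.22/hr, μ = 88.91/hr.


ρ = 45.22/88.91 = 0.5086
M/D/1: Lq = ρ²/(2(1−ρ)) = 0.2587/(2·0.4914) = 0.26321

Final: 0.26321


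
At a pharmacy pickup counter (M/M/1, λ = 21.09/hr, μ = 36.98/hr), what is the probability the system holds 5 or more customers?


ρ = 21.09/36.98 = 0.5703
P(N ≥ n) = ρ^n = 0.5703^5 = 0.060332

Final: 0.060332


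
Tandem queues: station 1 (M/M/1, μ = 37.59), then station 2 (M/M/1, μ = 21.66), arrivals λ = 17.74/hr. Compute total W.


Each node sees arrival rate λ = 17.74/hr (tandem ⇒ throughput preserved).
W₁ = 1/(μ₁−λ) = 1/(37.59−17.74) = 0.05038 hr
W₂ = 1/(μ₂−λ) = 1/(21.66−17.74) = 0.25510 hr
W_total = W₁ + W₂ = 0.05038 + 0.25510 = 0.30548 hr

Final: 0.30548 hr


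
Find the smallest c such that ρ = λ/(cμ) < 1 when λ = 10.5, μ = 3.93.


Stability requires cμ > λ ⇔ c > λ/μ.
λ/μ = 10.5/3.93 = 2.6718
Minimum integer c = ⌊2.6718⌋ + 1 = 3
Check: 3·3.93 = 11.79 > 10.5, while 2·3.93 = 7.86 ≤ 10.5

Final: 3 servers


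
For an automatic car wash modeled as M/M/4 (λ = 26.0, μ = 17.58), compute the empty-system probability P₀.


a = λ/μ = 26.0/17.58 = 1.4790; ρ = a/c = 0.3697
Σ_{k=0}^{3} a^k/k! (terms k=0..3) = 1.00000 + 1.47895 + 1.09365 + 0.53915 = 4.11176
Tail: a^4/(4!(1−ρ)) = 4.78429/(24·0.6303) = 0.31629
P₀ = 1/(4.11176 + 0.31629) = 1/4.42805 = 0.225833

Final: 0.225833


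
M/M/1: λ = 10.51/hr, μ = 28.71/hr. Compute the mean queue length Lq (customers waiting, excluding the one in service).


ρ = 10.51/28.71 = 0.3661
Lq = ρ²/(1−ρ) = 0.1340/0.6339 = 0.2114

Final: 0.2114


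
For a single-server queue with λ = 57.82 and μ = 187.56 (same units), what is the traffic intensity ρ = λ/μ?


ρ = λ/μ = 57.82/187.56 = 0.3083

Final: 0.3083


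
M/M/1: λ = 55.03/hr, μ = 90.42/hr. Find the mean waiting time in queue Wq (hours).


ρ = 55.03/90.42 = 0.6086
Wq = ρ/(μ−λ) = 0.6086/(90.42 − 55.03) = 0.6086/35.39 = 0.01720 hr

Final: 0.01720 hr


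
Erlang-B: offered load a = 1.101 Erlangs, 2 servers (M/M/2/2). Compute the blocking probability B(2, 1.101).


B(c,a) = (a^c/c!) / Σ_{k=0}^{c} a^k/k!
a^2/2! = 0.606100
Σ terms (k=0..2): 1.00000 + 1.10100 + 0.60610 = 2.707101
B = 0.606100/2.707101 = 0.223893

Final: 0.223893


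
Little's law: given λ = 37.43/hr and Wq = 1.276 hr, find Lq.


Lq = λWq = 37.43·1.276 = 47.7607

Final: 47.7607


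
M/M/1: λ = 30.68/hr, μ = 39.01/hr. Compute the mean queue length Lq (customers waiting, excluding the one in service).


ρ = 30.68/39.01 = 0.7865
Lq = ρ²/(1−ρ) = 0.6185/0.2135 = 2.8966

Final: 2.8966


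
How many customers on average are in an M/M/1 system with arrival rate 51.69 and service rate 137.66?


ρ = λ/μ = 51.69/137.66 = 0.3755
L = ρ/(1−ρ) = 0.3755/(1 − 0.3755) = 0.3755/0.6245 = 0.6013

Final: 0.6013


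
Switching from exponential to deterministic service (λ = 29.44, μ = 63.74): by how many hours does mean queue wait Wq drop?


ρ = 29.44/63.74 = 0.4619
Wq(M/M/1) = ρ/(μ−λ) = 0.4619/34.30 = 0.01347 hr
Wq(M/D/1) = ρ/(2(μ−λ)) = 0.006733 hr
Savings = 0.01347 − 0.006733 = 0.006733 hr

Final: 0.006733 hr


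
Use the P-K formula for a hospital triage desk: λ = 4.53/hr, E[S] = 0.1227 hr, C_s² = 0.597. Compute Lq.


ρ = λ·E[S] = 4.53·0.1227 = 0.5558
Lq = ρ²(1+C_s²)/(2(1−ρ)) = 0.3089·(1+0.597)/(2·0.4442)
= 0.3089·1.5970/0.8883 = 0.55541

Final: 0.55541


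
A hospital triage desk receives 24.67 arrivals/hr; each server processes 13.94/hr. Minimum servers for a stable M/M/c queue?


Stability requires cμ > λ ⇔ c > λ/μ.
λ/μ = 24.67/13.94 = 1.7697
Minimum integer c = ⌊1.7697⌋ + 1 = 2
Check: 2·13.94 = 27.88 > 24.67, while 1·13.94 = 13.94 ≤ 24.67

Final: 2 servers


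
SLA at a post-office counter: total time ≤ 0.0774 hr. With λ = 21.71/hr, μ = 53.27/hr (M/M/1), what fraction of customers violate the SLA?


W ~ Exponential(μ−λ) for M/M/1.
μ − λ = 53.27 − 21.71 = 31.5600
P(W > t) = e^{−(μ−λ)t} = e^{−2.4427} = 0.086922

Final: 0.086922


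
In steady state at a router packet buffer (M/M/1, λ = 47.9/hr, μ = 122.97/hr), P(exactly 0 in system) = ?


ρ = 47.9/122.97 = 0.3895
P_n = (1−ρ)·ρ^n = (1 − 0.3895)·0.3895^0 = 0.6105·1.000000 = 0.610474

Final: 0.610474


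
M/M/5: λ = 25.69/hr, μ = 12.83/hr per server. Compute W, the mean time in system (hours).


a = 2.0023; ρ = 0.4005; P₀ = 0.134008
Lq = P₀·a^c·ρ/(c!(1−ρ)²) = 0.04005
Wq = Lq/λ = 0.04005/25.69 = 0.001559 hr
W = Wq + 1/μ = 0.001559 + 0.07794 = 0.07950 hr

Final: 0.07950 hr


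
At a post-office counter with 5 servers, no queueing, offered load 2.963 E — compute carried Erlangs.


B(5,2.963) = 0.106902 (Erlang-B)
Carried load = a(1 − B) = 2.963·(1 − 0.106902) = 2.963·0.893098 = 2.6462 E

Final: 2.6462 Erlangs


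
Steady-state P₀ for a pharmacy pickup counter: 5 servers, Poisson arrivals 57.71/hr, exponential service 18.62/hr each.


a = λ/μ = 57.71/18.62 = 3.0994; ρ = a/c = 0.6199
Σ_{k=0}^{4} a^k/k! (terms k=0..4) = 1.00000 + 3.09936 + 4.80300 + 4.96207 + 3.84481 = 17.70923
Tail: a^5/(5!(1−ρ)) = 285.99404/(120·0.3801) = 6.26967
P₀ = 1/(17.70923 + 6.26967) = 1/23.97891 = 0.041703

Final: 0.041703


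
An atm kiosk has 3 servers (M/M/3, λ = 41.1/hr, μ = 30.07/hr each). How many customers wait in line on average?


a = λ/μ = 1.3668; ρ = a/3 = 0.4556
P₀ = 0.244940
Lq = P₀·a^c·ρ / (c!·(1−ρ)²) = 0.244940·2.55344·0.4556/(6·0.29637)
= 0.16025

Final: 0.16025
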